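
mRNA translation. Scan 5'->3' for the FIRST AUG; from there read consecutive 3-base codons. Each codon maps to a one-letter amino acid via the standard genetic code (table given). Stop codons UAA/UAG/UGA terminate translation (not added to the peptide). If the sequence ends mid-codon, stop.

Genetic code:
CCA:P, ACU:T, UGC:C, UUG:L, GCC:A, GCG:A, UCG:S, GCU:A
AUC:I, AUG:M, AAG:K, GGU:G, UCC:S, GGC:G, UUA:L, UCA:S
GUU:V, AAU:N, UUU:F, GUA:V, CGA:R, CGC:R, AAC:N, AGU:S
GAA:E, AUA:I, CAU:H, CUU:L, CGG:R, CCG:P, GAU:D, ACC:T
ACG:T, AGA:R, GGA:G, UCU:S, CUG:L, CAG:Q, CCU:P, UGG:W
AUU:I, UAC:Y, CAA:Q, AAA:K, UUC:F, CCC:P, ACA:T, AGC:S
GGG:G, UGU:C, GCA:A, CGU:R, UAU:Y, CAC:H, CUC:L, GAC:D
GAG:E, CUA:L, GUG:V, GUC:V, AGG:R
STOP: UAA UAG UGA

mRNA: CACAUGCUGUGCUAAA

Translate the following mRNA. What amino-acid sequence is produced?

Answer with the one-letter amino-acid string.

Answer: MLC

Derivation:
start AUG at pos 3
pos 3: AUG -> M; peptide=M
pos 6: CUG -> L; peptide=ML
pos 9: UGC -> C; peptide=MLC
pos 12: UAA -> STOP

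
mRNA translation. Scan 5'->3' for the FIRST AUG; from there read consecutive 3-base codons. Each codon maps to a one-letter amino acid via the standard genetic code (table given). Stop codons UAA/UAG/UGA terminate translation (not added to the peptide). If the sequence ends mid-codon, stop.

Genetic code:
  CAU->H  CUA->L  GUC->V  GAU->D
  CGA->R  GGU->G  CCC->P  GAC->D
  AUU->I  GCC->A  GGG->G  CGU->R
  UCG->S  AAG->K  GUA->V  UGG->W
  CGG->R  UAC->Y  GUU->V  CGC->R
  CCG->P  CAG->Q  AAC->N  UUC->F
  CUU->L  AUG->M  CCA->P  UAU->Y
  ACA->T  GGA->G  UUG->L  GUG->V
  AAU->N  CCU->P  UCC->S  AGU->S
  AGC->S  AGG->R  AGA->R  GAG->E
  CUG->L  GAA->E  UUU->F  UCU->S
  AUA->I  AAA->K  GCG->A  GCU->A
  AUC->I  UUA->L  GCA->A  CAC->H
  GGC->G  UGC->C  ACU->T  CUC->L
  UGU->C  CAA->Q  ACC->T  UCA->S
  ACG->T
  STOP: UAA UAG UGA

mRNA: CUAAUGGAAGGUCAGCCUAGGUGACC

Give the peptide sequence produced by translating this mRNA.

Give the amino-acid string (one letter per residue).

start AUG at pos 3
pos 3: AUG -> M; peptide=M
pos 6: GAA -> E; peptide=ME
pos 9: GGU -> G; peptide=MEG
pos 12: CAG -> Q; peptide=MEGQ
pos 15: CCU -> P; peptide=MEGQP
pos 18: AGG -> R; peptide=MEGQPR
pos 21: UGA -> STOP

Answer: MEGQPR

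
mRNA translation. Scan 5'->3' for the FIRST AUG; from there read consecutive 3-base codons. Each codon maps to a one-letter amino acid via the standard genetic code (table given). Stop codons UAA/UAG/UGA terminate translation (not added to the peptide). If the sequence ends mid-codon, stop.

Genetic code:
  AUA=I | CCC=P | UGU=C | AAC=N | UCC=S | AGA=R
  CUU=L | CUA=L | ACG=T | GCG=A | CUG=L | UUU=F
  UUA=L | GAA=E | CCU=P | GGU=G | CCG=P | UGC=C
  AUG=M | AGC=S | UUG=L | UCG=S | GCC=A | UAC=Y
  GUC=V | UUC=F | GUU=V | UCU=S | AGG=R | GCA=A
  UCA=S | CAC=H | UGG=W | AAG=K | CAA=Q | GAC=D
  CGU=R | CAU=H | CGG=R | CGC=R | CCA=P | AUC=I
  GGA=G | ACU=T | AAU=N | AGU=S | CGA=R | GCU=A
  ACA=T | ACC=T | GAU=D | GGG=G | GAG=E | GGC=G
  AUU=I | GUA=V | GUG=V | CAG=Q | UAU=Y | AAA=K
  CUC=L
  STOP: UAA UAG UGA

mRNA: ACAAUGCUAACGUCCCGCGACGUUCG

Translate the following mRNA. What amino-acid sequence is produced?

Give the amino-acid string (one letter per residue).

Answer: MLTSRDV

Derivation:
start AUG at pos 3
pos 3: AUG -> M; peptide=M
pos 6: CUA -> L; peptide=ML
pos 9: ACG -> T; peptide=MLT
pos 12: UCC -> S; peptide=MLTS
pos 15: CGC -> R; peptide=MLTSR
pos 18: GAC -> D; peptide=MLTSRD
pos 21: GUU -> V; peptide=MLTSRDV
pos 24: only 2 nt remain (<3), stop (end of mRNA)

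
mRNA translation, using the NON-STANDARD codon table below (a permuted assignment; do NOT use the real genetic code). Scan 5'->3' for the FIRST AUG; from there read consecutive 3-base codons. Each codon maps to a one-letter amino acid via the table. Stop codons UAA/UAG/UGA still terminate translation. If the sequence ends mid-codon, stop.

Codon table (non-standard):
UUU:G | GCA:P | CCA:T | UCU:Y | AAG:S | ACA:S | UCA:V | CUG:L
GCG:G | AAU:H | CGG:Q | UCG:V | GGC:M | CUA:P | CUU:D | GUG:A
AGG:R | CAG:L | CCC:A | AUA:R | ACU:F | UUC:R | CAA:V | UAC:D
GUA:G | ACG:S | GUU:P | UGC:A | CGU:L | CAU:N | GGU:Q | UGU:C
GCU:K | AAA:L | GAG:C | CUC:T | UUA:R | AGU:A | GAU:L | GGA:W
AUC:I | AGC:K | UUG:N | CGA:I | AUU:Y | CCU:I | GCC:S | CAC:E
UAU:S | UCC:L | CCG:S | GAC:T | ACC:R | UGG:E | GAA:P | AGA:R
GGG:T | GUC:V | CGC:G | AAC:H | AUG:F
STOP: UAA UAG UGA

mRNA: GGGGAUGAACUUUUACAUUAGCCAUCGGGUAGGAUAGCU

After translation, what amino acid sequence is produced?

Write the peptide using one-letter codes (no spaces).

start AUG at pos 4
pos 4: AUG -> F; peptide=F
pos 7: AAC -> H; peptide=FH
pos 10: UUU -> G; peptide=FHG
pos 13: UAC -> D; peptide=FHGD
pos 16: AUU -> Y; peptide=FHGDY
pos 19: AGC -> K; peptide=FHGDYK
pos 22: CAU -> N; peptide=FHGDYKN
pos 25: CGG -> Q; peptide=FHGDYKNQ
pos 28: GUA -> G; peptide=FHGDYKNQG
pos 31: GGA -> W; peptide=FHGDYKNQGW
pos 34: UAG -> STOP

Answer: FHGDYKNQGW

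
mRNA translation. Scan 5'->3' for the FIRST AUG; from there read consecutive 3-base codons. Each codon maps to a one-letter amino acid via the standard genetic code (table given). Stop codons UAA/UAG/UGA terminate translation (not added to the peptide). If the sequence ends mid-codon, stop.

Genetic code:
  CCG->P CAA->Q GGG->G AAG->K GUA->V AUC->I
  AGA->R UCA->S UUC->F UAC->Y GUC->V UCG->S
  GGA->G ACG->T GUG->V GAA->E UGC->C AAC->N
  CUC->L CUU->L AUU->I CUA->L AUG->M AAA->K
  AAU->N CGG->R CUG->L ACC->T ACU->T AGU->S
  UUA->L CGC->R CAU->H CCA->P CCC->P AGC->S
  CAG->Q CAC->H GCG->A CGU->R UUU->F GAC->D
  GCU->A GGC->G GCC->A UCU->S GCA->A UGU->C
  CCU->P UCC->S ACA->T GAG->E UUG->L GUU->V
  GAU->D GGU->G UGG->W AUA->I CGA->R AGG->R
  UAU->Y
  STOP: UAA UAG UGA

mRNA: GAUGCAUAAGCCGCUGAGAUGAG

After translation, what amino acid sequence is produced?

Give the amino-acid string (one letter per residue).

start AUG at pos 1
pos 1: AUG -> M; peptide=M
pos 4: CAU -> H; peptide=MH
pos 7: AAG -> K; peptide=MHK
pos 10: CCG -> P; peptide=MHKP
pos 13: CUG -> L; peptide=MHKPL
pos 16: AGA -> R; peptide=MHKPLR
pos 19: UGA -> STOP

Answer: MHKPLR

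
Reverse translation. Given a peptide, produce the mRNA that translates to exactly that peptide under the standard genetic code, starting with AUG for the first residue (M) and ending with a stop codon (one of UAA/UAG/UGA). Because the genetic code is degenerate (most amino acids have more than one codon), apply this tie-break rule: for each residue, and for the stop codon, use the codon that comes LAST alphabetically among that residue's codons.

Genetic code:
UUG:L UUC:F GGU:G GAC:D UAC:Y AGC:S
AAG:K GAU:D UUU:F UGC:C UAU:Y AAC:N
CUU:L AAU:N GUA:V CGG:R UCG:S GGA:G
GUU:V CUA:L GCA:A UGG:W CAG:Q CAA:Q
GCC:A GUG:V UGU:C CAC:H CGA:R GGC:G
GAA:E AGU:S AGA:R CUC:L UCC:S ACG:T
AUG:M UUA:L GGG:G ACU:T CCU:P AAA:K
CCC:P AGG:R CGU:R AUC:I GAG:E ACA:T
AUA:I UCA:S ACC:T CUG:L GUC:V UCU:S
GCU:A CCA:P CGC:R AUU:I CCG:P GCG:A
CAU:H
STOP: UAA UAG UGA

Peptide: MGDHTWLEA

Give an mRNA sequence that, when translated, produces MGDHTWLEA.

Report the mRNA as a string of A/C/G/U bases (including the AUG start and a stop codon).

residue 1: M -> AUG (start codon)
residue 2: G codons sorted = GGA,GGC,GGG,GGU -> pick last = GGU
residue 3: D codons sorted = GAC,GAU -> pick last = GAU
residue 4: H codons sorted = CAC,CAU -> pick last = CAU
residue 5: T codons sorted = ACA,ACC,ACG,ACU -> pick last = ACU
residue 6: W -> UGG (only codon)
residue 7: L codons sorted = CUA,CUC,CUG,CUU,UUA,UUG -> pick last = UUG
residue 8: E codons sorted = GAA,GAG -> pick last = GAG
residue 9: A codons sorted = GCA,GCC,GCG,GCU -> pick last = GCU
terminator: stop codons sorted = UAA,UAG,UGA -> pick last = UGA

Answer: mRNA: AUGGGUGAUCAUACUUGGUUGGAGGCUUGA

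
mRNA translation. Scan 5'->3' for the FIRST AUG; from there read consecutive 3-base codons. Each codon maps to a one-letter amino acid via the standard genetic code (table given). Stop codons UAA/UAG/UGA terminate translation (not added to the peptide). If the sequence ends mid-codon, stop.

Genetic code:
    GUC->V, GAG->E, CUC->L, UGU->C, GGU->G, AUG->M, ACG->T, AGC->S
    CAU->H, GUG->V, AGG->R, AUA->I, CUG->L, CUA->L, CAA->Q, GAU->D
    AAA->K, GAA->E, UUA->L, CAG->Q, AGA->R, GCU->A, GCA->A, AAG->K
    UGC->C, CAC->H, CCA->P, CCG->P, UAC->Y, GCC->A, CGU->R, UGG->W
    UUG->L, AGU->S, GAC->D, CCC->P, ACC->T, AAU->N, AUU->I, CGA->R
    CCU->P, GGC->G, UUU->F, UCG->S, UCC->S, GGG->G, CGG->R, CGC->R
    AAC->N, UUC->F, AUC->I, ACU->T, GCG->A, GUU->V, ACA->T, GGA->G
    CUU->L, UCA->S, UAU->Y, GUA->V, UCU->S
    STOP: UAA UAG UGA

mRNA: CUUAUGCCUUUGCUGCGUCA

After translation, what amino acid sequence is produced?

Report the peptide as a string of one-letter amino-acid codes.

Answer: MPLLR

Derivation:
start AUG at pos 3
pos 3: AUG -> M; peptide=M
pos 6: CCU -> P; peptide=MP
pos 9: UUG -> L; peptide=MPL
pos 12: CUG -> L; peptide=MPLL
pos 15: CGU -> R; peptide=MPLLR
pos 18: only 2 nt remain (<3), stop (end of mRNA)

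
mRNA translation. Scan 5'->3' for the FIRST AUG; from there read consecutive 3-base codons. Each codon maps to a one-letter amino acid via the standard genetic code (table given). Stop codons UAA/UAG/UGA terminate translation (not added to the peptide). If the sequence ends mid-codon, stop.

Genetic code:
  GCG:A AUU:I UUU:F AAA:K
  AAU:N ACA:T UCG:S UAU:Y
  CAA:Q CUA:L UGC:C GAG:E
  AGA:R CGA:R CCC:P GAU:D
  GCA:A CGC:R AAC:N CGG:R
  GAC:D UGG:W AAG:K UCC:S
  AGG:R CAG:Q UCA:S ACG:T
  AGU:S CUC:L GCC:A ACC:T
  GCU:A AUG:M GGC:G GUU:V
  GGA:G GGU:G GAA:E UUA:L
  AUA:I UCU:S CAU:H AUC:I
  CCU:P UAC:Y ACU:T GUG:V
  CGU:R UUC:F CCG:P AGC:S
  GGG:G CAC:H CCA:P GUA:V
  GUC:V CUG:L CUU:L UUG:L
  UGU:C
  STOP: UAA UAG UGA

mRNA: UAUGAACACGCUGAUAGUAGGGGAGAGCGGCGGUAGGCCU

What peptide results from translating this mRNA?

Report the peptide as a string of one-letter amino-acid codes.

start AUG at pos 1
pos 1: AUG -> M; peptide=M
pos 4: AAC -> N; peptide=MN
pos 7: ACG -> T; peptide=MNT
pos 10: CUG -> L; peptide=MNTL
pos 13: AUA -> I; peptide=MNTLI
pos 16: GUA -> V; peptide=MNTLIV
pos 19: GGG -> G; peptide=MNTLIVG
pos 22: GAG -> E; peptide=MNTLIVGE
pos 25: AGC -> S; peptide=MNTLIVGES
pos 28: GGC -> G; peptide=MNTLIVGESG
pos 31: GGU -> G; peptide=MNTLIVGESGG
pos 34: AGG -> R; peptide=MNTLIVGESGGR
pos 37: CCU -> P; peptide=MNTLIVGESGGRP
pos 40: only 0 nt remain (<3), stop (end of mRNA)

Answer: MNTLIVGESGGRP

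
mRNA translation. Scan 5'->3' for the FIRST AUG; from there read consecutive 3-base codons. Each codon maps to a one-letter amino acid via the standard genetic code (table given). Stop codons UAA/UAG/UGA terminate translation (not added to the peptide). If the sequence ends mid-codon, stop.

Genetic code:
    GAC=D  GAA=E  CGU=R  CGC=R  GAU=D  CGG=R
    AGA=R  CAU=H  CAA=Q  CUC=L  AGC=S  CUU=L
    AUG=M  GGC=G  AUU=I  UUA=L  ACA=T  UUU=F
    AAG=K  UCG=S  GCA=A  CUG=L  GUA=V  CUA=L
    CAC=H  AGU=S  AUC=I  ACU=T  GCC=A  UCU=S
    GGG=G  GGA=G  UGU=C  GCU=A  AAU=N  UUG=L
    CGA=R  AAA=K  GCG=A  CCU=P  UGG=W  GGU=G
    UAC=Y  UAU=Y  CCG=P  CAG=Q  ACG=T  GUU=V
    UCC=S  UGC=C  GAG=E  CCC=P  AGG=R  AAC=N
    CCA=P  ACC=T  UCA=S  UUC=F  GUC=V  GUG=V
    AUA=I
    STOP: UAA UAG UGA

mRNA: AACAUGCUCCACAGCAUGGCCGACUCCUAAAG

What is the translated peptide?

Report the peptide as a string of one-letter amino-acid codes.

Answer: MLHSMADS

Derivation:
start AUG at pos 3
pos 3: AUG -> M; peptide=M
pos 6: CUC -> L; peptide=ML
pos 9: CAC -> H; peptide=MLH
pos 12: AGC -> S; peptide=MLHS
pos 15: AUG -> M; peptide=MLHSM
pos 18: GCC -> A; peptide=MLHSMA
pos 21: GAC -> D; peptide=MLHSMAD
pos 24: UCC -> S; peptide=MLHSMADS
pos 27: UAA -> STOP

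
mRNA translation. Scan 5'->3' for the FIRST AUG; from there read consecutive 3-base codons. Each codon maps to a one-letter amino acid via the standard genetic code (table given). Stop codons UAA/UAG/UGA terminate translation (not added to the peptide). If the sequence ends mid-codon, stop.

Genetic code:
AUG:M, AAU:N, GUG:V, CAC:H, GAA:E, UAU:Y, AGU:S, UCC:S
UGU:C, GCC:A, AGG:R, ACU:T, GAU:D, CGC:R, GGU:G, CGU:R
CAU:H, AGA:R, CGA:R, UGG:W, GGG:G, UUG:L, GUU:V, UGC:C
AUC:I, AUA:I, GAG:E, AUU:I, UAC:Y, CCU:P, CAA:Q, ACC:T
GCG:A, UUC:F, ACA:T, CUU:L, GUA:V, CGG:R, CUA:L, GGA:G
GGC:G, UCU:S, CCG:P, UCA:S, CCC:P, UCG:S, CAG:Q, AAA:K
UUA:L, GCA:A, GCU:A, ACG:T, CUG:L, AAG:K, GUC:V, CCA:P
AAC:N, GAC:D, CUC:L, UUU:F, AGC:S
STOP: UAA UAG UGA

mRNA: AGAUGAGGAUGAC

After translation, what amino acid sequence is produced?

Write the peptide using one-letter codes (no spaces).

start AUG at pos 2
pos 2: AUG -> M; peptide=M
pos 5: AGG -> R; peptide=MR
pos 8: AUG -> M; peptide=MRM
pos 11: only 2 nt remain (<3), stop (end of mRNA)

Answer: MRM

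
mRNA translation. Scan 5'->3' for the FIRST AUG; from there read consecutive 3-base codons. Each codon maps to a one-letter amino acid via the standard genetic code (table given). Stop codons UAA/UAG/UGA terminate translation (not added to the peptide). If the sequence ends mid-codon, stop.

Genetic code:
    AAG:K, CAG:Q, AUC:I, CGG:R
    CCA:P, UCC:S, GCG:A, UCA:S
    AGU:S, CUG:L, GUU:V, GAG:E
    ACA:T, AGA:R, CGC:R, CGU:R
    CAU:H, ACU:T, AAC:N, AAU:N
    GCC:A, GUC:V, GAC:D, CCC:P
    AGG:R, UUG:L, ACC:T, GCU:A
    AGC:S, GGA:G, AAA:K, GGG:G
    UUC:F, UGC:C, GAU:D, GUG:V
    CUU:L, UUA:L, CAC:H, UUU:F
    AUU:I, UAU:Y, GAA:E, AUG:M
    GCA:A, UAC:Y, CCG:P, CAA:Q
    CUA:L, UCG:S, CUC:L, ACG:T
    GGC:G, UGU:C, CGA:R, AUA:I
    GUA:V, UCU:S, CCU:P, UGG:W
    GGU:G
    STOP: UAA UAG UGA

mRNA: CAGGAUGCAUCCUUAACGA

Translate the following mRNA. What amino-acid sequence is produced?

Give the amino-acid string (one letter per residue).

start AUG at pos 4
pos 4: AUG -> M; peptide=M
pos 7: CAU -> H; peptide=MH
pos 10: CCU -> P; peptide=MHP
pos 13: UAA -> STOP

Answer: MHP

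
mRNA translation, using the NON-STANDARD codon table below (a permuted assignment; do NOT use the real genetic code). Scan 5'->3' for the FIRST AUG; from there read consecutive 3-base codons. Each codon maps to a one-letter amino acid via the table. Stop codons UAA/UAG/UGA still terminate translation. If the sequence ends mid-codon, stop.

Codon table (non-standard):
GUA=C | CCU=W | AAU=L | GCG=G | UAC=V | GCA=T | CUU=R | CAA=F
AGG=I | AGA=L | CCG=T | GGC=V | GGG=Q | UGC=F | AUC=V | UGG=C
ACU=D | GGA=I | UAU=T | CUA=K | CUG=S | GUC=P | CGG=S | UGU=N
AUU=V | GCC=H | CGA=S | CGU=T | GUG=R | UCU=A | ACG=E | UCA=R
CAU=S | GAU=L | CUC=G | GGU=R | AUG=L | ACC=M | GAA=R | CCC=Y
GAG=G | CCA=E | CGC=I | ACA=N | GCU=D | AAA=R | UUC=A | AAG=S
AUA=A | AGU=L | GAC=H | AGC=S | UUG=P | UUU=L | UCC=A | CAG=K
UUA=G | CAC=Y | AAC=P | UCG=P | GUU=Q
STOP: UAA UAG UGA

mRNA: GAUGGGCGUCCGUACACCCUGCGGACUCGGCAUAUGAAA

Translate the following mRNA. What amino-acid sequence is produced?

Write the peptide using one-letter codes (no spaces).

start AUG at pos 1
pos 1: AUG -> L; peptide=L
pos 4: GGC -> V; peptide=LV
pos 7: GUC -> P; peptide=LVP
pos 10: CGU -> T; peptide=LVPT
pos 13: ACA -> N; peptide=LVPTN
pos 16: CCC -> Y; peptide=LVPTNY
pos 19: UGC -> F; peptide=LVPTNYF
pos 22: GGA -> I; peptide=LVPTNYFI
pos 25: CUC -> G; peptide=LVPTNYFIG
pos 28: GGC -> V; peptide=LVPTNYFIGV
pos 31: AUA -> A; peptide=LVPTNYFIGVA
pos 34: UGA -> STOP

Answer: LVPTNYFIGVA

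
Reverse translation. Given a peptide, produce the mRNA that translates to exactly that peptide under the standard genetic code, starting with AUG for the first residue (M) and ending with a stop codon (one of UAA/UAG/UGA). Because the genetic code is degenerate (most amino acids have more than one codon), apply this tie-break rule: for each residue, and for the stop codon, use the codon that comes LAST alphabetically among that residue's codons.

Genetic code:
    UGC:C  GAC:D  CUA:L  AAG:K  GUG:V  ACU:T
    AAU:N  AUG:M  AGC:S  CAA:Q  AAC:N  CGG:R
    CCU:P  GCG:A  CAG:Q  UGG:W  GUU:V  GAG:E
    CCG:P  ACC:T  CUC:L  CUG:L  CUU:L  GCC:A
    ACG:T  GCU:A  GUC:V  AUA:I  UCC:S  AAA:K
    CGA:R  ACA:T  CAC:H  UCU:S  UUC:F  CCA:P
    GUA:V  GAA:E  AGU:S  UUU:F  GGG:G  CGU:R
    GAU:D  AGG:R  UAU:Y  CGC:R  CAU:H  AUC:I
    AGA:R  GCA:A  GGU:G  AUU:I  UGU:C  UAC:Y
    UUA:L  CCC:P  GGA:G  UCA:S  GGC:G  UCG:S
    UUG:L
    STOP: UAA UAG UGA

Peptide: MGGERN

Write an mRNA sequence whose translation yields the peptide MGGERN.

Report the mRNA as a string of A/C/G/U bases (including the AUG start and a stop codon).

Answer: mRNA: AUGGGUGGUGAGCGUAAUUGA

Derivation:
residue 1: M -> AUG (start codon)
residue 2: G codons sorted = GGA,GGC,GGG,GGU -> pick last = GGU
residue 3: G codons sorted = GGA,GGC,GGG,GGU -> pick last = GGU
residue 4: E codons sorted = GAA,GAG -> pick last = GAG
residue 5: R codons sorted = AGA,AGG,CGA,CGC,CGG,CGU -> pick last = CGU
residue 6: N codons sorted = AAC,AAU -> pick last = AAU
terminator: stop codons sorted = UAA,UAG,UGA -> pick last = UGA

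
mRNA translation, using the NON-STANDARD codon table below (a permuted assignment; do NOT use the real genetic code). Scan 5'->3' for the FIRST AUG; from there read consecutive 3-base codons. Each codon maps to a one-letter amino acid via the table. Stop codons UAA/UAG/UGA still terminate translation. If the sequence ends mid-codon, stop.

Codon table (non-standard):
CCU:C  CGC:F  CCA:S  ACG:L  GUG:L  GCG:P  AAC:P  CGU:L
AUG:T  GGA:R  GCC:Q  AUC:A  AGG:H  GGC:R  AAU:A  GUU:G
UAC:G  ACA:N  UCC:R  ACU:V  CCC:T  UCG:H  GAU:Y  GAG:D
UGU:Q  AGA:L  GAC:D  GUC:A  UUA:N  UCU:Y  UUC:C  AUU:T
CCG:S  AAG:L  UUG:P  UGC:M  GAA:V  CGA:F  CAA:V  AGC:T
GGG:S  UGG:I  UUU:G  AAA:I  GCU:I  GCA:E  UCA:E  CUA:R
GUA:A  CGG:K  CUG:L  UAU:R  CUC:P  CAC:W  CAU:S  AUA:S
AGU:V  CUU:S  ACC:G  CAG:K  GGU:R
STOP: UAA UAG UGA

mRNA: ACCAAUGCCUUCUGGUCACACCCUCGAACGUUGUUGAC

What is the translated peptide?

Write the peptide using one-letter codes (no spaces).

Answer: TCYRWGPVLQ

Derivation:
start AUG at pos 4
pos 4: AUG -> T; peptide=T
pos 7: CCU -> C; peptide=TC
pos 10: UCU -> Y; peptide=TCY
pos 13: GGU -> R; peptide=TCYR
pos 16: CAC -> W; peptide=TCYRW
pos 19: ACC -> G; peptide=TCYRWG
pos 22: CUC -> P; peptide=TCYRWGP
pos 25: GAA -> V; peptide=TCYRWGPV
pos 28: CGU -> L; peptide=TCYRWGPVL
pos 31: UGU -> Q; peptide=TCYRWGPVLQ
pos 34: UGA -> STOP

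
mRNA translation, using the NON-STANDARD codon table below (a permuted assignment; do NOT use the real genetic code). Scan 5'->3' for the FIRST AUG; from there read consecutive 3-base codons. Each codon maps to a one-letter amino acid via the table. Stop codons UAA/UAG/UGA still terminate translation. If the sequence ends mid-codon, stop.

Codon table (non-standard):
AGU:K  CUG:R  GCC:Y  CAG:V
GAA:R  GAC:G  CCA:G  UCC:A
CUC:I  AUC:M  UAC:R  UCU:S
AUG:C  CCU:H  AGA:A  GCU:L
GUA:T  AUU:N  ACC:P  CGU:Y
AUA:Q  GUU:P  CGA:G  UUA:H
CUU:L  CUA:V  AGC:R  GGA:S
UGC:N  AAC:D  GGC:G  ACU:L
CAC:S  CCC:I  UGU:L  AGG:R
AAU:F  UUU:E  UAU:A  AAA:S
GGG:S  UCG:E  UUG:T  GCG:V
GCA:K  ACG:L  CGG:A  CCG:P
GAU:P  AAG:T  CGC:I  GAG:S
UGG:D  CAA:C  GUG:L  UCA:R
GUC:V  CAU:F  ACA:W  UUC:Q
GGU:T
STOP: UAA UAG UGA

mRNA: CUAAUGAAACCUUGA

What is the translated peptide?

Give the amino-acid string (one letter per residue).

Answer: CSH

Derivation:
start AUG at pos 3
pos 3: AUG -> C; peptide=C
pos 6: AAA -> S; peptide=CS
pos 9: CCU -> H; peptide=CSH
pos 12: UGA -> STOP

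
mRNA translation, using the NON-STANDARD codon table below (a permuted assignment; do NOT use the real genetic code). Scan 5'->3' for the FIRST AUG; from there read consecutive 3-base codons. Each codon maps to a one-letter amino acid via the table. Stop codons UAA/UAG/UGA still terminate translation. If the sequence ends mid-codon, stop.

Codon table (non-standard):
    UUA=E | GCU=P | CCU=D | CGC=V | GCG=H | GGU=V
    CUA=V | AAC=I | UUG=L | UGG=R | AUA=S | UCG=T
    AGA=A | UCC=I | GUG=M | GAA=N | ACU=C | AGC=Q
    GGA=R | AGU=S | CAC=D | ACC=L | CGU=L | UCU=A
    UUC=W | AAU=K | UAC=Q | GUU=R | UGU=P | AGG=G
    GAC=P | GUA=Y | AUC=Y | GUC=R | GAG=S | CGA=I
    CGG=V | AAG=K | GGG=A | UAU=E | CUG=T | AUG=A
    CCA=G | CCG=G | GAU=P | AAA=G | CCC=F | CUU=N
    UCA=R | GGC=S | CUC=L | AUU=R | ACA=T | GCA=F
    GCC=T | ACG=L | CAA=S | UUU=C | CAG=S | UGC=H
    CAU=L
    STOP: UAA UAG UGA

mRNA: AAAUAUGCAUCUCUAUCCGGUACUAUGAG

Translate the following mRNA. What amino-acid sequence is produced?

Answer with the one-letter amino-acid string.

Answer: ALLEGYV

Derivation:
start AUG at pos 4
pos 4: AUG -> A; peptide=A
pos 7: CAU -> L; peptide=AL
pos 10: CUC -> L; peptide=ALL
pos 13: UAU -> E; peptide=ALLE
pos 16: CCG -> G; peptide=ALLEG
pos 19: GUA -> Y; peptide=ALLEGY
pos 22: CUA -> V; peptide=ALLEGYV
pos 25: UGA -> STOP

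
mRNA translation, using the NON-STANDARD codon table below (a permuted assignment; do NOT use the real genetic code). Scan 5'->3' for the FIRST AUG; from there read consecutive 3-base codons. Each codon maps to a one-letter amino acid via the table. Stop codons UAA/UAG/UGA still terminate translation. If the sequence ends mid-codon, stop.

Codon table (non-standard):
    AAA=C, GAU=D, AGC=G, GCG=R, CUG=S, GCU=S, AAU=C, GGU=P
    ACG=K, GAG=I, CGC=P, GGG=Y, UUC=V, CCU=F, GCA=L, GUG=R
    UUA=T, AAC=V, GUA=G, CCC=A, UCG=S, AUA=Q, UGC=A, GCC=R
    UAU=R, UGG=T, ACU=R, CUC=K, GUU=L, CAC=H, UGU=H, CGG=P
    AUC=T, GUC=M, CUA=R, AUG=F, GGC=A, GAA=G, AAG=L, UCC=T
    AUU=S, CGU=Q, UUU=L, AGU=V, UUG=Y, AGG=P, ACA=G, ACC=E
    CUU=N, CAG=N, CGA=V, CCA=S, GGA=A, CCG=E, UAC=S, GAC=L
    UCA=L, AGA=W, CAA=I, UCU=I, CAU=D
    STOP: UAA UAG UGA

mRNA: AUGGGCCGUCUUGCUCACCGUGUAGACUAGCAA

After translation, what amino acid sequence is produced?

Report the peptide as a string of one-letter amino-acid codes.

start AUG at pos 0
pos 0: AUG -> F; peptide=F
pos 3: GGC -> A; peptide=FA
pos 6: CGU -> Q; peptide=FAQ
pos 9: CUU -> N; peptide=FAQN
pos 12: GCU -> S; peptide=FAQNS
pos 15: CAC -> H; peptide=FAQNSH
pos 18: CGU -> Q; peptide=FAQNSHQ
pos 21: GUA -> G; peptide=FAQNSHQG
pos 24: GAC -> L; peptide=FAQNSHQGL
pos 27: UAG -> STOP

Answer: FAQNSHQGL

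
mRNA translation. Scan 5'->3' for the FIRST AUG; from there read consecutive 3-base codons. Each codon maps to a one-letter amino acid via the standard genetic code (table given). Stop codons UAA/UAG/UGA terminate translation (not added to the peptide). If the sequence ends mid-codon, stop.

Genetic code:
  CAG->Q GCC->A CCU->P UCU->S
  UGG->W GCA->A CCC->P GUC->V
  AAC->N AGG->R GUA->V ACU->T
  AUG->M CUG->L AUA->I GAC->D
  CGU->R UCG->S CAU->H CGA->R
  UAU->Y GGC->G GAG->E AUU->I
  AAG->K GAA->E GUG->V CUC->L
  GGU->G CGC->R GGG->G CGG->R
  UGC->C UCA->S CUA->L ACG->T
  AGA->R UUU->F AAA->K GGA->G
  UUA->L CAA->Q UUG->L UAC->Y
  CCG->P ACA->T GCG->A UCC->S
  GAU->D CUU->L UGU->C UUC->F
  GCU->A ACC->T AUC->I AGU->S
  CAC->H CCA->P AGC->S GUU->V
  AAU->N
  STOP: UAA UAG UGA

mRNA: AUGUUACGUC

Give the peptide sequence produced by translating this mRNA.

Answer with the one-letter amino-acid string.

Answer: MLR

Derivation:
start AUG at pos 0
pos 0: AUG -> M; peptide=M
pos 3: UUA -> L; peptide=ML
pos 6: CGU -> R; peptide=MLR
pos 9: only 1 nt remain (<3), stop (end of mRNA)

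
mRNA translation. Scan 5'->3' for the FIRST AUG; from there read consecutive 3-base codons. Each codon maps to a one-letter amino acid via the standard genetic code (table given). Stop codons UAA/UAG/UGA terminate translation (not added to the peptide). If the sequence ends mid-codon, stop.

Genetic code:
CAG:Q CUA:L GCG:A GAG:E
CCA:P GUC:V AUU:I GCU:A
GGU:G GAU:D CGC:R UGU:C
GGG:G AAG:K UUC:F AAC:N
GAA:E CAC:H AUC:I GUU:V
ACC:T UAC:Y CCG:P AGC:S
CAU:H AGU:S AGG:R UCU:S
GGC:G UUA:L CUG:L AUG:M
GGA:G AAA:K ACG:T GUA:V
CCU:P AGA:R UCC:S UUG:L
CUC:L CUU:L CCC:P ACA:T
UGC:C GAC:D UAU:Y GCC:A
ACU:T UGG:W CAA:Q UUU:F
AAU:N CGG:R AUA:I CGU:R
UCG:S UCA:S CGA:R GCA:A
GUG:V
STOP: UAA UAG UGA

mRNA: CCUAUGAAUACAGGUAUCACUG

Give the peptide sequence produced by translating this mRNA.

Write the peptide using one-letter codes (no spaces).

Answer: MNTGIT

Derivation:
start AUG at pos 3
pos 3: AUG -> M; peptide=M
pos 6: AAU -> N; peptide=MN
pos 9: ACA -> T; peptide=MNT
pos 12: GGU -> G; peptide=MNTG
pos 15: AUC -> I; peptide=MNTGI
pos 18: ACU -> T; peptide=MNTGIT
pos 21: only 1 nt remain (<3), stop (end of mRNA)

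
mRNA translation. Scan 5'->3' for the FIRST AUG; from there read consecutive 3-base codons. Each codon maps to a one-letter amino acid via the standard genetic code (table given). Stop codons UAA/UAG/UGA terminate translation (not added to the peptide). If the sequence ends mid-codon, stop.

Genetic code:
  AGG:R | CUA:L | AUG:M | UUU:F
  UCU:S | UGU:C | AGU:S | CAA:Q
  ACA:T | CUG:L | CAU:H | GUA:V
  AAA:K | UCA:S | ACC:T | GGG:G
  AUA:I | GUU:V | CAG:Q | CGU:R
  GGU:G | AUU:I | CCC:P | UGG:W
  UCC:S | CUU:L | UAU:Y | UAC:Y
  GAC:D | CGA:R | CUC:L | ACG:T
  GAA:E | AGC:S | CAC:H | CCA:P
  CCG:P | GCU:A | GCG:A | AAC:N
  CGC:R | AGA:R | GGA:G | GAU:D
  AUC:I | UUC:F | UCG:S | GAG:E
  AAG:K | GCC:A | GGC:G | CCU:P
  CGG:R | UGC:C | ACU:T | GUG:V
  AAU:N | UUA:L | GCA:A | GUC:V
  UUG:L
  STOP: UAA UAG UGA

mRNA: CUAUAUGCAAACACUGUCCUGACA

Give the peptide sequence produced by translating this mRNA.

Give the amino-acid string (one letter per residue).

Answer: MQTLS

Derivation:
start AUG at pos 4
pos 4: AUG -> M; peptide=M
pos 7: CAA -> Q; peptide=MQ
pos 10: ACA -> T; peptide=MQT
pos 13: CUG -> L; peptide=MQTL
pos 16: UCC -> S; peptide=MQTLS
pos 19: UGA -> STOP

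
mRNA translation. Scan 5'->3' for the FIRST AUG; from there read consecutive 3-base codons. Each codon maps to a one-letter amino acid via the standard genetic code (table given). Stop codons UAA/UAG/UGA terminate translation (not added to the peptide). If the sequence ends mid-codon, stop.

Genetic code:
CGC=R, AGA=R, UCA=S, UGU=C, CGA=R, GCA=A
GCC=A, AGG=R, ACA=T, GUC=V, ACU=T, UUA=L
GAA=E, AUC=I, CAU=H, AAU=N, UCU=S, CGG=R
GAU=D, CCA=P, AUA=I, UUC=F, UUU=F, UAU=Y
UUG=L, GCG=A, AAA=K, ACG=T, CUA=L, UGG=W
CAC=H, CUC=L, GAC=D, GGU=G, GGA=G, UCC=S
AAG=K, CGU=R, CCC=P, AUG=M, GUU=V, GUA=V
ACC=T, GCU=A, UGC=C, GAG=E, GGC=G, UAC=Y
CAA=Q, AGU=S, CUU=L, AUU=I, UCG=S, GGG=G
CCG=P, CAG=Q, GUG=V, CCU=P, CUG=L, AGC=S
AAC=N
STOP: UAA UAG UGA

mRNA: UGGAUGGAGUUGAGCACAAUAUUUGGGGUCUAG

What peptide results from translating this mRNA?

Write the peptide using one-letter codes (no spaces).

Answer: MELSTIFGV

Derivation:
start AUG at pos 3
pos 3: AUG -> M; peptide=M
pos 6: GAG -> E; peptide=ME
pos 9: UUG -> L; peptide=MEL
pos 12: AGC -> S; peptide=MELS
pos 15: ACA -> T; peptide=MELST
pos 18: AUA -> I; peptide=MELSTI
pos 21: UUU -> F; peptide=MELSTIF
pos 24: GGG -> G; peptide=MELSTIFG
pos 27: GUC -> V; peptide=MELSTIFGV
pos 30: UAG -> STOP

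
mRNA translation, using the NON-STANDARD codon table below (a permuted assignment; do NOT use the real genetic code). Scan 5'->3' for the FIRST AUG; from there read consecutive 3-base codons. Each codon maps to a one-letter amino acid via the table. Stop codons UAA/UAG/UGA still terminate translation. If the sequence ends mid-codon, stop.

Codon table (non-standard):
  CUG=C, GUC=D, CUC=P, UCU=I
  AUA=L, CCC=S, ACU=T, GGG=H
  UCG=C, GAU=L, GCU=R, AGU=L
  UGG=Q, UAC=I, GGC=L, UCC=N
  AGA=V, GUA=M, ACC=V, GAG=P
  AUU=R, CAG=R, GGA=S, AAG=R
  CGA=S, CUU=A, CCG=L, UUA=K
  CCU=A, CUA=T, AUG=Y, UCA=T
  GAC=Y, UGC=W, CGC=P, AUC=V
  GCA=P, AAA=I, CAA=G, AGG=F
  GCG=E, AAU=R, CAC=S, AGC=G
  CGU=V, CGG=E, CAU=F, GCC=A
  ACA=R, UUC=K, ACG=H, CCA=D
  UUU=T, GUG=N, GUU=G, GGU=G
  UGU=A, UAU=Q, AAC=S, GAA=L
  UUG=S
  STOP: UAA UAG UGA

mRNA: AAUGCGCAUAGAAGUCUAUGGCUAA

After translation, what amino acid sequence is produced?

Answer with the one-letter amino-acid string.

start AUG at pos 1
pos 1: AUG -> Y; peptide=Y
pos 4: CGC -> P; peptide=YP
pos 7: AUA -> L; peptide=YPL
pos 10: GAA -> L; peptide=YPLL
pos 13: GUC -> D; peptide=YPLLD
pos 16: UAU -> Q; peptide=YPLLDQ
pos 19: GGC -> L; peptide=YPLLDQL
pos 22: UAA -> STOP

Answer: YPLLDQL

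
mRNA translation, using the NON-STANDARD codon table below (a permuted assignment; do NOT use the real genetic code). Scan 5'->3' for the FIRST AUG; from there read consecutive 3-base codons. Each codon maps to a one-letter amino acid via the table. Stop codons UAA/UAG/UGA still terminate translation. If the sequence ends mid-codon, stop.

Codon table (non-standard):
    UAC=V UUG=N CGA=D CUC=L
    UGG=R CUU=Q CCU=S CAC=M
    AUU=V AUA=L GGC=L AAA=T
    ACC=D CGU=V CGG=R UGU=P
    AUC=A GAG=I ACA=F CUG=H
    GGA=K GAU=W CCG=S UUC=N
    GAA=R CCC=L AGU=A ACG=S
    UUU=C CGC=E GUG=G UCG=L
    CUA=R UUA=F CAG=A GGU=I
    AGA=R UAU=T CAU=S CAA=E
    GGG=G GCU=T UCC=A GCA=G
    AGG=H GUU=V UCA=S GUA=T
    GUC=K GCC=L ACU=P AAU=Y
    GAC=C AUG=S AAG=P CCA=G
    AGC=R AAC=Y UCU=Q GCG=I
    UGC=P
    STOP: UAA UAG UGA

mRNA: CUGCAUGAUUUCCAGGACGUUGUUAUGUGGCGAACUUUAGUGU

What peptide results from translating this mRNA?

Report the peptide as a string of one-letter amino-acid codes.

Answer: SVAHSNFPLRQ

Derivation:
start AUG at pos 4
pos 4: AUG -> S; peptide=S
pos 7: AUU -> V; peptide=SV
pos 10: UCC -> A; peptide=SVA
pos 13: AGG -> H; peptide=SVAH
pos 16: ACG -> S; peptide=SVAHS
pos 19: UUG -> N; peptide=SVAHSN
pos 22: UUA -> F; peptide=SVAHSNF
pos 25: UGU -> P; peptide=SVAHSNFP
pos 28: GGC -> L; peptide=SVAHSNFPL
pos 31: GAA -> R; peptide=SVAHSNFPLR
pos 34: CUU -> Q; peptide=SVAHSNFPLRQ
pos 37: UAG -> STOP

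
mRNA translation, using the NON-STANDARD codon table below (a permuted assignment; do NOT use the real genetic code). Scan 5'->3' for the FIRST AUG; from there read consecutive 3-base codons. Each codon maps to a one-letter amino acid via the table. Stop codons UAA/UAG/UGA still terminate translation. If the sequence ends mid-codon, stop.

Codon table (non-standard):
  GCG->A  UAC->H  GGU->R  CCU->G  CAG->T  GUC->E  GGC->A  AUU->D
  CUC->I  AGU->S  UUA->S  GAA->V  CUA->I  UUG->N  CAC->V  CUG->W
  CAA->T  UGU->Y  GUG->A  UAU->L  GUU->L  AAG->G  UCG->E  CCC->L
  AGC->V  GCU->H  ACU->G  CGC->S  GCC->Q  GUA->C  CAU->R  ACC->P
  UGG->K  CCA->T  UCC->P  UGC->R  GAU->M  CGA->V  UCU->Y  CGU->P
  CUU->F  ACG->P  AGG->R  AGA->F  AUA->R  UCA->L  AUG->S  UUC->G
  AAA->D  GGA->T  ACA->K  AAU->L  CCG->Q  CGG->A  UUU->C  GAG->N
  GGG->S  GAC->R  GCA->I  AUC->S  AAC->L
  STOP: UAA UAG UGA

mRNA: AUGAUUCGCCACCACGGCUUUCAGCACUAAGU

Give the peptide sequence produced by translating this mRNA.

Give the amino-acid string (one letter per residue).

start AUG at pos 0
pos 0: AUG -> S; peptide=S
pos 3: AUU -> D; peptide=SD
pos 6: CGC -> S; peptide=SDS
pos 9: CAC -> V; peptide=SDSV
pos 12: CAC -> V; peptide=SDSVV
pos 15: GGC -> A; peptide=SDSVVA
pos 18: UUU -> C; peptide=SDSVVAC
pos 21: CAG -> T; peptide=SDSVVACT
pos 24: CAC -> V; peptide=SDSVVACTV
pos 27: UAA -> STOP

Answer: SDSVVACTV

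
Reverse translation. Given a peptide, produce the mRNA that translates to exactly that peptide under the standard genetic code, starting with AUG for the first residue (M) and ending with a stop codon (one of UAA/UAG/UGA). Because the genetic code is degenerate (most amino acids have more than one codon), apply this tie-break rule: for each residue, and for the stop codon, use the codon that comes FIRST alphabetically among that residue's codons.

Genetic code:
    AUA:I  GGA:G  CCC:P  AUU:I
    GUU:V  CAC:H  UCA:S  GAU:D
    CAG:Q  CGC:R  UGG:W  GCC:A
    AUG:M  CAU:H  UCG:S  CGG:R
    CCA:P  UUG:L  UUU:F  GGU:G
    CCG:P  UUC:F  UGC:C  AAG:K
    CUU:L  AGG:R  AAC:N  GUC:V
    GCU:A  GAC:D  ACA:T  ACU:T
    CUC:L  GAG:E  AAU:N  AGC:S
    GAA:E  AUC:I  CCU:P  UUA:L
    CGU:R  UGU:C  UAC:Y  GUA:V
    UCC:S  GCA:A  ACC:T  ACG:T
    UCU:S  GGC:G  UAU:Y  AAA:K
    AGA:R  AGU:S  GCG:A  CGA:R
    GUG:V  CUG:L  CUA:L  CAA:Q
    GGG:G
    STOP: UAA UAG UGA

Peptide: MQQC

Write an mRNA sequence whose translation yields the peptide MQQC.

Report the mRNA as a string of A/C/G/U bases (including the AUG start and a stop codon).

residue 1: M -> AUG (start codon)
residue 2: Q codons sorted = CAA,CAG -> pick first = CAA
residue 3: Q codons sorted = CAA,CAG -> pick first = CAA
residue 4: C codons sorted = UGC,UGU -> pick first = UGC
terminator: stop codons sorted = UAA,UAG,UGA -> pick first = UAA

Answer: mRNA: AUGCAACAAUGCUAA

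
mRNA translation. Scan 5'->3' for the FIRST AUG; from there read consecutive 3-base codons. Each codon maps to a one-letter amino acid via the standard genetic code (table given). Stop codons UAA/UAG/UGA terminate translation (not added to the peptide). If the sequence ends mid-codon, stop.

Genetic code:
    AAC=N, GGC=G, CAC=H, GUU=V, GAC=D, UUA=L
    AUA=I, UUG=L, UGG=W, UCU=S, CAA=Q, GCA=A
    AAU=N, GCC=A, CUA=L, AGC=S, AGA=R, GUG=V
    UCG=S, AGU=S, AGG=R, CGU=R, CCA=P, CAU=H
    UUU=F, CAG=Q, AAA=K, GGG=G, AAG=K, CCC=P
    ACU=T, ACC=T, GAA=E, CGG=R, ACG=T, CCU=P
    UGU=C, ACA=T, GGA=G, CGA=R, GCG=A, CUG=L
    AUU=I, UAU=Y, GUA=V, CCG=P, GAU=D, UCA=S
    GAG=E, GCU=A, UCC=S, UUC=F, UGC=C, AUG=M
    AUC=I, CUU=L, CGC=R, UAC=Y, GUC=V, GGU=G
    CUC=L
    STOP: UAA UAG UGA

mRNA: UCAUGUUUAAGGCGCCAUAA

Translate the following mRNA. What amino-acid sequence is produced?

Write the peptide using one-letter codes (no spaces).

start AUG at pos 2
pos 2: AUG -> M; peptide=M
pos 5: UUU -> F; peptide=MF
pos 8: AAG -> K; peptide=MFK
pos 11: GCG -> A; peptide=MFKA
pos 14: CCA -> P; peptide=MFKAP
pos 17: UAA -> STOP

Answer: MFKAP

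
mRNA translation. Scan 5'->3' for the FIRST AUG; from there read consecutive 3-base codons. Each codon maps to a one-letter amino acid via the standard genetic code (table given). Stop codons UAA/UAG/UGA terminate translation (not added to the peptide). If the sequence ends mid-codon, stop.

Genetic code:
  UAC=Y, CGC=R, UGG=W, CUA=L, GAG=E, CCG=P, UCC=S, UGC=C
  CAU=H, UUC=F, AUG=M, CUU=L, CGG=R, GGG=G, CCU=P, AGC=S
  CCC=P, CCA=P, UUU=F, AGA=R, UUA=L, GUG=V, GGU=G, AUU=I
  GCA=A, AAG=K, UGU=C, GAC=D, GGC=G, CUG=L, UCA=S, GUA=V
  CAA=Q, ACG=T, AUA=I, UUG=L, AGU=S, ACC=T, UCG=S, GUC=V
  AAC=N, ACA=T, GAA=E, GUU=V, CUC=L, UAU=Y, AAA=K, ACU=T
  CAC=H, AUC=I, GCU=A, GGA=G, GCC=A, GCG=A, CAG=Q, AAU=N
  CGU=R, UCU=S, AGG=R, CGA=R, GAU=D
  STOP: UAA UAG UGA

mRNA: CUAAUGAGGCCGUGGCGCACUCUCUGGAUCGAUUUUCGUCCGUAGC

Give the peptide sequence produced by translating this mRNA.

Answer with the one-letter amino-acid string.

Answer: MRPWRTLWIDFRP

Derivation:
start AUG at pos 3
pos 3: AUG -> M; peptide=M
pos 6: AGG -> R; peptide=MR
pos 9: CCG -> P; peptide=MRP
pos 12: UGG -> W; peptide=MRPW
pos 15: CGC -> R; peptide=MRPWR
pos 18: ACU -> T; peptide=MRPWRT
pos 21: CUC -> L; peptide=MRPWRTL
pos 24: UGG -> W; peptide=MRPWRTLW
pos 27: AUC -> I; peptide=MRPWRTLWI
pos 30: GAU -> D; peptide=MRPWRTLWID
pos 33: UUU -> F; peptide=MRPWRTLWIDF
pos 36: CGU -> R; peptide=MRPWRTLWIDFR
pos 39: CCG -> P; peptide=MRPWRTLWIDFRP
pos 42: UAG -> STOP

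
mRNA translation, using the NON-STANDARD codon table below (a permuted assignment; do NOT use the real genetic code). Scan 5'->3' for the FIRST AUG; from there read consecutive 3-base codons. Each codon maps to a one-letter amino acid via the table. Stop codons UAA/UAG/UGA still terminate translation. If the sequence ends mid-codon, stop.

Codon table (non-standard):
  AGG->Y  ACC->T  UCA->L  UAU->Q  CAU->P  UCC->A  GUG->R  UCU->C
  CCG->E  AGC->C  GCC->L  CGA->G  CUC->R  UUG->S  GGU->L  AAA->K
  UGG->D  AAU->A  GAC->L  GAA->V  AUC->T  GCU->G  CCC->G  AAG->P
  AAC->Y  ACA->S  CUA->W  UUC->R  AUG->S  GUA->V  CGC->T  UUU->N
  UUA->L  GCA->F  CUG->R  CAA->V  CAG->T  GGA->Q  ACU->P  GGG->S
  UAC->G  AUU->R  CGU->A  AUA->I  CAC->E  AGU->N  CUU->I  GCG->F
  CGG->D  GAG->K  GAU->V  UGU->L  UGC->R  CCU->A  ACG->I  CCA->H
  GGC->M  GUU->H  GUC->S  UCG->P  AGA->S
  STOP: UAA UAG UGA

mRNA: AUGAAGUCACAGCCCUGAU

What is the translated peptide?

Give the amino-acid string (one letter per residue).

Answer: SPLTG

Derivation:
start AUG at pos 0
pos 0: AUG -> S; peptide=S
pos 3: AAG -> P; peptide=SP
pos 6: UCA -> L; peptide=SPL
pos 9: CAG -> T; peptide=SPLT
pos 12: CCC -> G; peptide=SPLTG
pos 15: UGA -> STOP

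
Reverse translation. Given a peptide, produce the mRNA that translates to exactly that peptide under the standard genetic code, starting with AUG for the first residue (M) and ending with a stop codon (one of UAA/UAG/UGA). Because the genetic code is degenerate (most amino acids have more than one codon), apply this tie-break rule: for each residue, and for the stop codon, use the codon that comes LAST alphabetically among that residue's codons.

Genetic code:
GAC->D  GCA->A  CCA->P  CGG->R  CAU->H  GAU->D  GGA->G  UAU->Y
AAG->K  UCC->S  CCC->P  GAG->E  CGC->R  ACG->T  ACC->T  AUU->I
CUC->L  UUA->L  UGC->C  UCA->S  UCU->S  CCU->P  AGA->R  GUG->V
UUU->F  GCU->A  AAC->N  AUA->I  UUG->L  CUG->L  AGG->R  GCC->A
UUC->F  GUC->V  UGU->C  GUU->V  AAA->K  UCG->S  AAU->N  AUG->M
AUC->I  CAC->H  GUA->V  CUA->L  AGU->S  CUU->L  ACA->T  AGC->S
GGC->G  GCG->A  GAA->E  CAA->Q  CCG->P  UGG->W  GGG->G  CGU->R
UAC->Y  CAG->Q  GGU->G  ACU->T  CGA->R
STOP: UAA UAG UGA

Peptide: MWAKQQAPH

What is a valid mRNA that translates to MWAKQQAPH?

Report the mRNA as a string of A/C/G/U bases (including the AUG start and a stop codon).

Answer: mRNA: AUGUGGGCUAAGCAGCAGGCUCCUCAUUGA

Derivation:
residue 1: M -> AUG (start codon)
residue 2: W -> UGG (only codon)
residue 3: A codons sorted = GCA,GCC,GCG,GCU -> pick last = GCU
residue 4: K codons sorted = AAA,AAG -> pick last = AAG
residue 5: Q codons sorted = CAA,CAG -> pick last = CAG
residue 6: Q codons sorted = CAA,CAG -> pick last = CAG
residue 7: A codons sorted = GCA,GCC,GCG,GCU -> pick last = GCU
residue 8: P codons sorted = CCA,CCC,CCG,CCU -> pick last = CCU
residue 9: H codons sorted = CAC,CAU -> pick last = CAU
terminator: stop codons sorted = UAA,UAG,UGA -> pick last = UGA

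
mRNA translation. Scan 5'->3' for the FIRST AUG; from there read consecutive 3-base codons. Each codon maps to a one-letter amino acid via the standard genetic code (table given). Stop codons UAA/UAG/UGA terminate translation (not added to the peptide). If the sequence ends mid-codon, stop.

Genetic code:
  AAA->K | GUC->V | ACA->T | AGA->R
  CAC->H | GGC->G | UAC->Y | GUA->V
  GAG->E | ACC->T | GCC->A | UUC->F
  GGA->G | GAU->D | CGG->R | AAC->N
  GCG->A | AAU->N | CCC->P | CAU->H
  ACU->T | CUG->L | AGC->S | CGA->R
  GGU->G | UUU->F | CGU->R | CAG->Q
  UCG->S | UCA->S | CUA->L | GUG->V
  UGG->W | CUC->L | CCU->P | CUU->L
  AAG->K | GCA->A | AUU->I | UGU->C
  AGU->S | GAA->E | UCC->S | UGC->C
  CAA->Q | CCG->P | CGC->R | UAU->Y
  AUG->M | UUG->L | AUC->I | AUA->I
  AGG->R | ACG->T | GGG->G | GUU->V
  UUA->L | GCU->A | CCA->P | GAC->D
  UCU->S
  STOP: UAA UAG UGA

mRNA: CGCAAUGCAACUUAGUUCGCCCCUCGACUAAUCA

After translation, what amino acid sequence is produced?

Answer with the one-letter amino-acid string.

Answer: MQLSSPLD

Derivation:
start AUG at pos 4
pos 4: AUG -> M; peptide=M
pos 7: CAA -> Q; peptide=MQ
pos 10: CUU -> L; peptide=MQL
pos 13: AGU -> S; peptide=MQLS
pos 16: UCG -> S; peptide=MQLSS
pos 19: CCC -> P; peptide=MQLSSP
pos 22: CUC -> L; peptide=MQLSSPL
pos 25: GAC -> D; peptide=MQLSSPLD
pos 28: UAA -> STOP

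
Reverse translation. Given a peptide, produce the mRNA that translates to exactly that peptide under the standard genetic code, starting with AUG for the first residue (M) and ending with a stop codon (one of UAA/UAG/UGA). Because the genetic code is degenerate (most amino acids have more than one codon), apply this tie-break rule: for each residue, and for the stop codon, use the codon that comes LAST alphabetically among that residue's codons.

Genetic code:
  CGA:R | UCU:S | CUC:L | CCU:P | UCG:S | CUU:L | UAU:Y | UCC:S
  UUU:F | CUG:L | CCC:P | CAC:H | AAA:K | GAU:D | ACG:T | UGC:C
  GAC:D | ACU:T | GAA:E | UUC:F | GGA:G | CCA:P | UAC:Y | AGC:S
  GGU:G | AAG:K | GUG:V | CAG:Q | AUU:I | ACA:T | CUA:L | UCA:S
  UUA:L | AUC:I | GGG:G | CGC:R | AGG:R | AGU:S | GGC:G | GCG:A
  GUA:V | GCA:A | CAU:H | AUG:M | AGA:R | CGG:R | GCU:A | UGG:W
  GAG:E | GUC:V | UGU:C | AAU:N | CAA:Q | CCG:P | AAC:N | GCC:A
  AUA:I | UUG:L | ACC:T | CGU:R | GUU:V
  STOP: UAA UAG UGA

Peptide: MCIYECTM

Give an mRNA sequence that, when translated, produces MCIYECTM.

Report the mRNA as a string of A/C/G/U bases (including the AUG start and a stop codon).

residue 1: M -> AUG (start codon)
residue 2: C codons sorted = UGC,UGU -> pick last = UGU
residue 3: I codons sorted = AUA,AUC,AUU -> pick last = AUU
residue 4: Y codons sorted = UAC,UAU -> pick last = UAU
residue 5: E codons sorted = GAA,GAG -> pick last = GAG
residue 6: C codons sorted = UGC,UGU -> pick last = UGU
residue 7: T codons sorted = ACA,ACC,ACG,ACU -> pick last = ACU
residue 8: M -> AUG (only codon)
terminator: stop codons sorted = UAA,UAG,UGA -> pick last = UGA

Answer: mRNA: AUGUGUAUUUAUGAGUGUACUAUGUGA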